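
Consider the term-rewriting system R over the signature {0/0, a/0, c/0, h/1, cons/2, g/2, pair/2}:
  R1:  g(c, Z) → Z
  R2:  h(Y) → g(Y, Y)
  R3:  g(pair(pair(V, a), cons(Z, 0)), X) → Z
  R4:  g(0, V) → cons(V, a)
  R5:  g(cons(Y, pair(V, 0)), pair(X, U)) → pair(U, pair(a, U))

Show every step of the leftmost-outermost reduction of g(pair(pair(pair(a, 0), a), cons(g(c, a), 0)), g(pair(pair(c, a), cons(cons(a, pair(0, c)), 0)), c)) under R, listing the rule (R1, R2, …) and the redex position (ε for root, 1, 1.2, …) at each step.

a

1. g(pair(pair(pair(a, 0), a), cons(g(c, a), 0)), g(pair(pair(c, a), cons(cons(a, pair(0, c)), 0)), c))  →  g(c, a)   [R3 at ε]
2. g(c, a)  →  a   [R1 at ε]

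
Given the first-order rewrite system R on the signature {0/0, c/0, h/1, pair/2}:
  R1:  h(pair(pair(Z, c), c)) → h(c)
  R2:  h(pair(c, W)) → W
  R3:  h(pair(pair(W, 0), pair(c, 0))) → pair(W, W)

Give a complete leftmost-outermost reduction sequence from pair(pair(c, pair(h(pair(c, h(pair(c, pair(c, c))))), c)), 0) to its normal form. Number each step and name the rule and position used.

1. pair(pair(c, pair(h(pair(c, h(pair(c, pair(c, c))))), c)), 0)  →  pair(pair(c, pair(h(pair(c, pair(c, c))), c)), 0)   [R2 at 1.2.1]
2. pair(pair(c, pair(h(pair(c, pair(c, c))), c)), 0)  →  pair(pair(c, pair(pair(c, c), c)), 0)   [R2 at 1.2.1]

pair(pair(c, pair(pair(c, c), c)), 0)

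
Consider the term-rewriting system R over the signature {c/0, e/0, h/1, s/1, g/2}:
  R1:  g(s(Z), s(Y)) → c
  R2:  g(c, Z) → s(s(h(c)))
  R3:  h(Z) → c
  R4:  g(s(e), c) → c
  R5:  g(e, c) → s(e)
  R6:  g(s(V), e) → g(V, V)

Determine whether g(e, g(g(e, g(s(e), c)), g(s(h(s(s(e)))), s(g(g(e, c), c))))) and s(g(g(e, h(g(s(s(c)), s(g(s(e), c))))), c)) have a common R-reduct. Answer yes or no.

Reduce t₁ = g(e, g(g(e, g(s(e), c)), g(s(h(s(s(e)))), s(g(g(e, c), c))))):
1. g(e, g(g(e, g(s(e), c)), g(s(h(s(s(e)))), s(g(g(e, c), c)))))  →  g(e, g(g(e, c), g(s(h(s(s(e)))), s(g(g(e, c), c)))))   [R4 at 2.1.2]
2. g(e, g(g(e, c), g(s(h(s(s(e)))), s(g(g(e, c), c)))))  →  g(e, g(s(e), g(s(h(s(s(e)))), s(g(g(e, c), c)))))   [R5 at 2.1]
3. g(e, g(s(e), g(s(h(s(s(e)))), s(g(g(e, c), c)))))  →  g(e, g(s(e), c))   [R1 at 2.2]
4. g(e, g(s(e), c))  →  g(e, c)   [R4 at 2]
5. g(e, c)  →  s(e)   [R5 at ε]

Reduce t₂ = s(g(g(e, h(g(s(s(c)), s(g(s(e), c))))), c)):
1. s(g(g(e, h(g(s(s(c)), s(g(s(e), c))))), c))  →  s(g(g(e, c), c))   [R3 at 1.1.2]
2. s(g(g(e, c), c))  →  s(g(s(e), c))   [R5 at 1.1]
3. s(g(s(e), c))  →  s(c)   [R4 at 1]

no — NF(t₁) = s(e), NF(t₂) = s(c)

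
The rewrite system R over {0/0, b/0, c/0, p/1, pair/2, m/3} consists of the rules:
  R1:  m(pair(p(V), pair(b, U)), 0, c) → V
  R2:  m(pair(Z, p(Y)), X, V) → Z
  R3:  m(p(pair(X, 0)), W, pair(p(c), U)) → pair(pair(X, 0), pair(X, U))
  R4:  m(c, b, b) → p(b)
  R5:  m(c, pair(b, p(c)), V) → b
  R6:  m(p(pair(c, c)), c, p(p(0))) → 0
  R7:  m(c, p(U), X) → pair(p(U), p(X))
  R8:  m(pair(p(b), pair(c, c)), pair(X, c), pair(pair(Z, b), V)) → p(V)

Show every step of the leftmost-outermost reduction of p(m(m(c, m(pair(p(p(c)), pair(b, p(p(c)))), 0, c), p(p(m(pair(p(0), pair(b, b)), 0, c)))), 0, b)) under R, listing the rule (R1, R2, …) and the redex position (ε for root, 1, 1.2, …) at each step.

1. p(m(m(c, m(pair(p(p(c)), pair(b, p(p(c)))), 0, c), p(p(m(pair(p(0), pair(b, b)), 0, c)))), 0, b))  →  p(m(m(c, p(c), p(p(m(pair(p(0), pair(b, b)), 0, c)))), 0, b))   [R1 at 1.1.2]
2. p(m(m(c, p(c), p(p(m(pair(p(0), pair(b, b)), 0, c)))), 0, b))  →  p(m(pair(p(c), p(p(p(m(pair(p(0), pair(b, b)), 0, c))))), 0, b))   [R7 at 1.1]
3. p(m(pair(p(c), p(p(p(m(pair(p(0), pair(b, b)), 0, c))))), 0, b))  →  p(p(c))   [R2 at 1]

p(p(c))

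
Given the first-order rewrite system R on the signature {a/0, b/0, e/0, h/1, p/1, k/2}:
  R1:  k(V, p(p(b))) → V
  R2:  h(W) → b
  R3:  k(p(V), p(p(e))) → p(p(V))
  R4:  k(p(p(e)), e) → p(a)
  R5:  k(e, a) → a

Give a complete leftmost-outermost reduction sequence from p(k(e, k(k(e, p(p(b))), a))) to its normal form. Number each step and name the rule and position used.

p(a)

1. p(k(e, k(k(e, p(p(b))), a)))  →  p(k(e, k(e, a)))   [R1 at 1.2.1]
2. p(k(e, k(e, a)))  →  p(k(e, a))   [R5 at 1.2]
3. p(k(e, a))  →  p(a)   [R5 at 1]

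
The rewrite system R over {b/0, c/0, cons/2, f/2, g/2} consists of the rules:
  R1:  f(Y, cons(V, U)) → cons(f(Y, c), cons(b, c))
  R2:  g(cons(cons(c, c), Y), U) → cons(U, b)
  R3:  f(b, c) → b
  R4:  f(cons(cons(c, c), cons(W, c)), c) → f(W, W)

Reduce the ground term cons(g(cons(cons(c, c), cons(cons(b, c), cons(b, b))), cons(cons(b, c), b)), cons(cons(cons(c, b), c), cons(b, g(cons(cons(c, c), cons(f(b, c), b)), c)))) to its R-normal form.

1. cons(g(cons(cons(c, c), cons(cons(b, c), cons(b, b))), cons(cons(b, c), b)), cons(cons(cons(c, b), c), cons(b, g(cons(cons(c, c), cons(f(b, c), b)), c))))  →  cons(cons(cons(cons(b, c), b), b), cons(cons(cons(c, b), c), cons(b, g(cons(cons(c, c), cons(f(b, c), b)), c))))   [R2 at 1]
2. cons(cons(cons(cons(b, c), b), b), cons(cons(cons(c, b), c), cons(b, g(cons(cons(c, c), cons(f(b, c), b)), c))))  →  cons(cons(cons(cons(b, c), b), b), cons(cons(cons(c, b), c), cons(b, cons(c, b))))   [R2 at 2.2.2]

cons(cons(cons(cons(b, c), b), b), cons(cons(cons(c, b), c), cons(b, cons(c, b))))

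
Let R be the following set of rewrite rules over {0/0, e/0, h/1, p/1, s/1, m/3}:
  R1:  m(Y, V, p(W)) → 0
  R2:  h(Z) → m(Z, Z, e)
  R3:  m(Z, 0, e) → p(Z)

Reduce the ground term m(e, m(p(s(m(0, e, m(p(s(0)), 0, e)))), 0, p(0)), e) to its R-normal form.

p(e)

1. m(e, m(p(s(m(0, e, m(p(s(0)), 0, e)))), 0, p(0)), e)  →  m(e, 0, e)   [R1 at 2]
2. m(e, 0, e)  →  p(e)   [R3 at ε]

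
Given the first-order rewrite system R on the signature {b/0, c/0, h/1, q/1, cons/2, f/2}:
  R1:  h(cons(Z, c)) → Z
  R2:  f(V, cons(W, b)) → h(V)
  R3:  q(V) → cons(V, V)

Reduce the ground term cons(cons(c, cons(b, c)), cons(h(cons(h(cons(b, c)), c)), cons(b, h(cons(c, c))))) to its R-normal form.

1. cons(cons(c, cons(b, c)), cons(h(cons(h(cons(b, c)), c)), cons(b, h(cons(c, c)))))  →  cons(cons(c, cons(b, c)), cons(h(cons(b, c)), cons(b, h(cons(c, c)))))   [R1 at 2.1]
2. cons(cons(c, cons(b, c)), cons(h(cons(b, c)), cons(b, h(cons(c, c)))))  →  cons(cons(c, cons(b, c)), cons(b, cons(b, h(cons(c, c)))))   [R1 at 2.1]
3. cons(cons(c, cons(b, c)), cons(b, cons(b, h(cons(c, c)))))  →  cons(cons(c, cons(b, c)), cons(b, cons(b, c)))   [R1 at 2.2.2]

cons(cons(c, cons(b, c)), cons(b, cons(b, c)))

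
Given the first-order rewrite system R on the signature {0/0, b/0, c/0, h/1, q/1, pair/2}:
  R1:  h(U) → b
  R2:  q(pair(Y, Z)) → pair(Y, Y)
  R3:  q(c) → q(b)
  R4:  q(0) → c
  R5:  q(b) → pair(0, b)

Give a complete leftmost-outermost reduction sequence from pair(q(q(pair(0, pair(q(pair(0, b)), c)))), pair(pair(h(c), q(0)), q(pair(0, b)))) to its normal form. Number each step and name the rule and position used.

1. pair(q(q(pair(0, pair(q(pair(0, b)), c)))), pair(pair(h(c), q(0)), q(pair(0, b))))  →  pair(q(pair(0, 0)), pair(pair(h(c), q(0)), q(pair(0, b))))   [R2 at 1.1]
2. pair(q(pair(0, 0)), pair(pair(h(c), q(0)), q(pair(0, b))))  →  pair(pair(0, 0), pair(pair(h(c), q(0)), q(pair(0, b))))   [R2 at 1]
3. pair(pair(0, 0), pair(pair(h(c), q(0)), q(pair(0, b))))  →  pair(pair(0, 0), pair(pair(b, q(0)), q(pair(0, b))))   [R1 at 2.1.1]
4. pair(pair(0, 0), pair(pair(b, q(0)), q(pair(0, b))))  →  pair(pair(0, 0), pair(pair(b, c), q(pair(0, b))))   [R4 at 2.1.2]
5. pair(pair(0, 0), pair(pair(b, c), q(pair(0, b))))  →  pair(pair(0, 0), pair(pair(b, c), pair(0, 0)))   [R2 at 2.2]

pair(pair(0, 0), pair(pair(b, c), pair(0, 0)))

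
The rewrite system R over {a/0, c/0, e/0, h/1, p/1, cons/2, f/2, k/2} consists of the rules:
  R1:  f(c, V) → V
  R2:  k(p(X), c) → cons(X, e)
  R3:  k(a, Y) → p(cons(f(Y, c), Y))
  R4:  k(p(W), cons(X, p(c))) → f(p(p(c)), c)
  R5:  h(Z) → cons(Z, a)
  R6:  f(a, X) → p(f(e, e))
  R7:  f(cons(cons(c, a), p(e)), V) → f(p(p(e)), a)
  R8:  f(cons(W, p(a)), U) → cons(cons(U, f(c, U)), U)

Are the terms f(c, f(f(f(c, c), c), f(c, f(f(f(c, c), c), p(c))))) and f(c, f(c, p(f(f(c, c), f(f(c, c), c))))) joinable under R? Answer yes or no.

yes — NF(t₁) = p(c), NF(t₂) = p(c)

Reduce t₁ = f(c, f(f(f(c, c), c), f(c, f(f(f(c, c), c), p(c))))):
1. f(c, f(f(f(c, c), c), f(c, f(f(f(c, c), c), p(c)))))  →  f(f(f(c, c), c), f(c, f(f(f(c, c), c), p(c))))   [R1 at ε]
2. f(f(f(c, c), c), f(c, f(f(f(c, c), c), p(c))))  →  f(f(c, c), f(c, f(f(f(c, c), c), p(c))))   [R1 at 1.1]
3. f(f(c, c), f(c, f(f(f(c, c), c), p(c))))  →  f(c, f(c, f(f(f(c, c), c), p(c))))   [R1 at 1]
4. f(c, f(c, f(f(f(c, c), c), p(c))))  →  f(c, f(f(f(c, c), c), p(c)))   [R1 at ε]
5. f(c, f(f(f(c, c), c), p(c)))  →  f(f(f(c, c), c), p(c))   [R1 at ε]
6. f(f(f(c, c), c), p(c))  →  f(f(c, c), p(c))   [R1 at 1.1]
7. f(f(c, c), p(c))  →  f(c, p(c))   [R1 at 1]
8. f(c, p(c))  →  p(c)   [R1 at ε]

Reduce t₂ = f(c, f(c, p(f(f(c, c), f(f(c, c), c))))):
1. f(c, f(c, p(f(f(c, c), f(f(c, c), c)))))  →  f(c, p(f(f(c, c), f(f(c, c), c))))   [R1 at ε]
2. f(c, p(f(f(c, c), f(f(c, c), c))))  →  p(f(f(c, c), f(f(c, c), c)))   [R1 at ε]
3. p(f(f(c, c), f(f(c, c), c)))  →  p(f(c, f(f(c, c), c)))   [R1 at 1.1]
4. p(f(c, f(f(c, c), c)))  →  p(f(f(c, c), c))   [R1 at 1]
5. p(f(f(c, c), c))  →  p(f(c, c))   [R1 at 1.1]
6. p(f(c, c))  →  p(c)   [R1 at 1]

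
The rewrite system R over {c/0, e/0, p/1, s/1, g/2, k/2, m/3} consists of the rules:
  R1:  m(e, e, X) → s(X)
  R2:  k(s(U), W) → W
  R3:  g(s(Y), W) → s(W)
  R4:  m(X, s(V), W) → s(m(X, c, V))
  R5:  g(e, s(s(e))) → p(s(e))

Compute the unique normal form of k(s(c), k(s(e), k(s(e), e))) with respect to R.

e

1. k(s(c), k(s(e), k(s(e), e)))  →  k(s(e), k(s(e), e))   [R2 at ε]
2. k(s(e), k(s(e), e))  →  k(s(e), e)   [R2 at ε]
3. k(s(e), e)  →  e   [R2 at ε]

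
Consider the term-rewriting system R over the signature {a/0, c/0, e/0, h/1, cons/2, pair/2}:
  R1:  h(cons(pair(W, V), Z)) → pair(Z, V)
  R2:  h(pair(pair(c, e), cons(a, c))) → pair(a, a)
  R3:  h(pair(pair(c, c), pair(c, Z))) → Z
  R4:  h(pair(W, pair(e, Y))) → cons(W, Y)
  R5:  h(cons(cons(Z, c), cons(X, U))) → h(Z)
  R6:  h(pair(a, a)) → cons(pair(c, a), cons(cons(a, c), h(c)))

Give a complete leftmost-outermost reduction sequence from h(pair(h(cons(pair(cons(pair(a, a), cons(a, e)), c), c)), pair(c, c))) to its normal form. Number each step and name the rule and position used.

1. h(pair(h(cons(pair(cons(pair(a, a), cons(a, e)), c), c)), pair(c, c)))  →  h(pair(pair(c, c), pair(c, c)))   [R1 at 1.1]
2. h(pair(pair(c, c), pair(c, c)))  →  c   [R3 at ε]

c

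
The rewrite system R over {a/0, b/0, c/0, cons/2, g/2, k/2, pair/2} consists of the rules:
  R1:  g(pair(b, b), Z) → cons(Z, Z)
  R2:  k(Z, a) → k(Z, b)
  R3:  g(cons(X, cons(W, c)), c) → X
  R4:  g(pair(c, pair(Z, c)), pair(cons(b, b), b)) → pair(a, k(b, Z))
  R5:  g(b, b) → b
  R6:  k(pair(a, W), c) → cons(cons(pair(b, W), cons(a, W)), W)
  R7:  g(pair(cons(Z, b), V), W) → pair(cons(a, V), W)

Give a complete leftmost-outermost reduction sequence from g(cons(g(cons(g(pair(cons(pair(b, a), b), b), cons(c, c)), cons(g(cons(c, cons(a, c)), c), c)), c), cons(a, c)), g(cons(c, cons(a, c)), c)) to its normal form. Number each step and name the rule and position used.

1. g(cons(g(cons(g(pair(cons(pair(b, a), b), b), cons(c, c)), cons(g(cons(c, cons(a, c)), c), c)), c), cons(a, c)), g(cons(c, cons(a, c)), c))  →  g(cons(g(pair(cons(pair(b, a), b), b), cons(c, c)), cons(a, c)), g(cons(c, cons(a, c)), c))   [R3 at 1.1]
2. g(cons(g(pair(cons(pair(b, a), b), b), cons(c, c)), cons(a, c)), g(cons(c, cons(a, c)), c))  →  g(cons(pair(cons(a, b), cons(c, c)), cons(a, c)), g(cons(c, cons(a, c)), c))   [R7 at 1.1]
3. g(cons(pair(cons(a, b), cons(c, c)), cons(a, c)), g(cons(c, cons(a, c)), c))  →  g(cons(pair(cons(a, b), cons(c, c)), cons(a, c)), c)   [R3 at 2]
4. g(cons(pair(cons(a, b), cons(c, c)), cons(a, c)), c)  →  pair(cons(a, b), cons(c, c))   [R3 at ε]

pair(cons(a, b), cons(c, c))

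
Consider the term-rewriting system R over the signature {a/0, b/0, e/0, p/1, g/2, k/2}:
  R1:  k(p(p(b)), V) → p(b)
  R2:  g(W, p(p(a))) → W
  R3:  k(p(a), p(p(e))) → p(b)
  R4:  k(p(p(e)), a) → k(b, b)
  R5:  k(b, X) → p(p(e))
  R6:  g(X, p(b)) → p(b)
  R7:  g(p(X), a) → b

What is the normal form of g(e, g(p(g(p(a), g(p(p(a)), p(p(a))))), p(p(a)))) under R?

1. g(e, g(p(g(p(a), g(p(p(a)), p(p(a))))), p(p(a))))  →  g(e, p(g(p(a), g(p(p(a)), p(p(a))))))   [R2 at 2]
2. g(e, p(g(p(a), g(p(p(a)), p(p(a))))))  →  g(e, p(g(p(a), p(p(a)))))   [R2 at 2.1.2]
3. g(e, p(g(p(a), p(p(a)))))  →  g(e, p(p(a)))   [R2 at 2.1]
4. g(e, p(p(a)))  →  e   [R2 at ε]

e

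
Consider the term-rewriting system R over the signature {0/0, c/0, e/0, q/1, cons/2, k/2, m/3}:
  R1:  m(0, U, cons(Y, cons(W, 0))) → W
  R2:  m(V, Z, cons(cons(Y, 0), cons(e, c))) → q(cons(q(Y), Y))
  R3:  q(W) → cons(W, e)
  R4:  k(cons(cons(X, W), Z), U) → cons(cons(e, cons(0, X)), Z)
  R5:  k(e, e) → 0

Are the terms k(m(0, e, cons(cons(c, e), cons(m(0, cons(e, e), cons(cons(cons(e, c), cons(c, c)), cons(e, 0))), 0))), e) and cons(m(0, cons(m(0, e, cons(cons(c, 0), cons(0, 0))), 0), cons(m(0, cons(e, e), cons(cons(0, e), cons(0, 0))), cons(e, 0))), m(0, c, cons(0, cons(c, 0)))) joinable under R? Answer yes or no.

Reduce t₁ = k(m(0, e, cons(cons(c, e), cons(m(0, cons(e, e), cons(cons(cons(e, c), cons(c, c)), cons(e, 0))), 0))), e):
1. k(m(0, e, cons(cons(c, e), cons(m(0, cons(e, e), cons(cons(cons(e, c), cons(c, c)), cons(e, 0))), 0))), e)  →  k(m(0, cons(e, e), cons(cons(cons(e, c), cons(c, c)), cons(e, 0))), e)   [R1 at 1]
2. k(m(0, cons(e, e), cons(cons(cons(e, c), cons(c, c)), cons(e, 0))), e)  →  k(e, e)   [R1 at 1]
3. k(e, e)  →  0   [R5 at ε]

Reduce t₂ = cons(m(0, cons(m(0, e, cons(cons(c, 0), cons(0, 0))), 0), cons(m(0, cons(e, e), cons(cons(0, e), cons(0, 0))), cons(e, 0))), m(0, c, cons(0, cons(c, 0)))):
1. cons(m(0, cons(m(0, e, cons(cons(c, 0), cons(0, 0))), 0), cons(m(0, cons(e, e), cons(cons(0, e), cons(0, 0))), cons(e, 0))), m(0, c, cons(0, cons(c, 0))))  →  cons(e, m(0, c, cons(0, cons(c, 0))))   [R1 at 1]
2. cons(e, m(0, c, cons(0, cons(c, 0))))  →  cons(e, c)   [R1 at 2]

no — NF(t₁) = 0, NF(t₂) = cons(e, c)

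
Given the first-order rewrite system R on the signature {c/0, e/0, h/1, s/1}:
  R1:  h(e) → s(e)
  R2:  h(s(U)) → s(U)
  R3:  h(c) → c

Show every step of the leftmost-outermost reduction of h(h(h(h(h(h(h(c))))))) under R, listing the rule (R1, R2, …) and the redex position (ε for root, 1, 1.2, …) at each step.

1. h(h(h(h(h(h(h(c)))))))  →  h(h(h(h(h(h(c))))))   [R3 at 1.1.1.1.1.1]
2. h(h(h(h(h(h(c))))))  →  h(h(h(h(h(c)))))   [R3 at 1.1.1.1.1]
3. h(h(h(h(h(c)))))  →  h(h(h(h(c))))   [R3 at 1.1.1.1]
4. h(h(h(h(c))))  →  h(h(h(c)))   [R3 at 1.1.1]
5. h(h(h(c)))  →  h(h(c))   [R3 at 1.1]
6. h(h(c))  →  h(c)   [R3 at 1]
7. h(c)  →  c   [R3 at ε]

c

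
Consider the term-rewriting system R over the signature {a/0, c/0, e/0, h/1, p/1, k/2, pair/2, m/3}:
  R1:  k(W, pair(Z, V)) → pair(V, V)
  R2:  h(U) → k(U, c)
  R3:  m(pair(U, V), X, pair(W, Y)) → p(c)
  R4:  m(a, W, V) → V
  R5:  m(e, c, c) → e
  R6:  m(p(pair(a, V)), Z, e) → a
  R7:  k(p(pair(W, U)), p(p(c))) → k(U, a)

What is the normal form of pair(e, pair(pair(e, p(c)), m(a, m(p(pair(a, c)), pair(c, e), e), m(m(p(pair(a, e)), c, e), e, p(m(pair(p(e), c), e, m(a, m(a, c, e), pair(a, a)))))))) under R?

pair(e, pair(pair(e, p(c)), p(p(c))))

1. pair(e, pair(pair(e, p(c)), m(a, m(p(pair(a, c)), pair(c, e), e), m(m(p(pair(a, e)), c, e), e, p(m(pair(p(e), c), e, m(a, m(a, c, e), pair(a, a))))))))  →  pair(e, pair(pair(e, p(c)), m(m(p(pair(a, e)), c, e), e, p(m(pair(p(e), c), e, m(a, m(a, c, e), pair(a, a)))))))   [R4 at 2.2]
2. pair(e, pair(pair(e, p(c)), m(m(p(pair(a, e)), c, e), e, p(m(pair(p(e), c), e, m(a, m(a, c, e), pair(a, a)))))))  →  pair(e, pair(pair(e, p(c)), m(a, e, p(m(pair(p(e), c), e, m(a, m(a, c, e), pair(a, a)))))))   [R6 at 2.2.1]
3. pair(e, pair(pair(e, p(c)), m(a, e, p(m(pair(p(e), c), e, m(a, m(a, c, e), pair(a, a)))))))  →  pair(e, pair(pair(e, p(c)), p(m(pair(p(e), c), e, m(a, m(a, c, e), pair(a, a))))))   [R4 at 2.2]
4. pair(e, pair(pair(e, p(c)), p(m(pair(p(e), c), e, m(a, m(a, c, e), pair(a, a))))))  →  pair(e, pair(pair(e, p(c)), p(m(pair(p(e), c), e, pair(a, a)))))   [R4 at 2.2.1.3]
5. pair(e, pair(pair(e, p(c)), p(m(pair(p(e), c), e, pair(a, a)))))  →  pair(e, pair(pair(e, p(c)), p(p(c))))   [R3 at 2.2.1]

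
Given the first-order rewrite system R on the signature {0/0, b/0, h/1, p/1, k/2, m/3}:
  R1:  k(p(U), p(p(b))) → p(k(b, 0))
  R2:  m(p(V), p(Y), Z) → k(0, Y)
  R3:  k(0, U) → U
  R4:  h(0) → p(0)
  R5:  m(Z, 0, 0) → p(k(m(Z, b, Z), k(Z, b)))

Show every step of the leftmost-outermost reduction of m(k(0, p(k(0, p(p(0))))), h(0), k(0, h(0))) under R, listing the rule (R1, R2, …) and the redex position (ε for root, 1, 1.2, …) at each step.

0

1. m(k(0, p(k(0, p(p(0))))), h(0), k(0, h(0)))  →  m(p(k(0, p(p(0)))), h(0), k(0, h(0)))   [R3 at 1]
2. m(p(k(0, p(p(0)))), h(0), k(0, h(0)))  →  m(p(p(p(0))), h(0), k(0, h(0)))   [R3 at 1.1]
3. m(p(p(p(0))), h(0), k(0, h(0)))  →  m(p(p(p(0))), p(0), k(0, h(0)))   [R4 at 2]
4. m(p(p(p(0))), p(0), k(0, h(0)))  →  k(0, 0)   [R2 at ε]
5. k(0, 0)  →  0   [R3 at ε]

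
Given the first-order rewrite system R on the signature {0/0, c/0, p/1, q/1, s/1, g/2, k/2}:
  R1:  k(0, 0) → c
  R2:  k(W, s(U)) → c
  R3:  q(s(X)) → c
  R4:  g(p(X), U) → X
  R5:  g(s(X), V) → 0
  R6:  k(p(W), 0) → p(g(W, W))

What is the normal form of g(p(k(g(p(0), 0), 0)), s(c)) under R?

c

1. g(p(k(g(p(0), 0), 0)), s(c))  →  k(g(p(0), 0), 0)   [R4 at ε]
2. k(g(p(0), 0), 0)  →  k(0, 0)   [R4 at 1]
3. k(0, 0)  →  c   [R1 at ε]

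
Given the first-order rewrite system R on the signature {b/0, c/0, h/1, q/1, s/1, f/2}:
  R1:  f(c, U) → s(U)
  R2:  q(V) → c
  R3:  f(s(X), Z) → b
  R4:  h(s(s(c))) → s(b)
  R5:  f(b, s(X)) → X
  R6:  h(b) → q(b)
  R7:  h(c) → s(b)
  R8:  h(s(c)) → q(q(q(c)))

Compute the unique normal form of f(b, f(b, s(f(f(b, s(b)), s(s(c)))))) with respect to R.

c

1. f(b, f(b, s(f(f(b, s(b)), s(s(c))))))  →  f(b, f(f(b, s(b)), s(s(c))))   [R5 at 2]
2. f(b, f(f(b, s(b)), s(s(c))))  →  f(b, f(b, s(s(c))))   [R5 at 2.1]
3. f(b, f(b, s(s(c))))  →  f(b, s(c))   [R5 at 2]
4. f(b, s(c))  →  c   [R5 at ε]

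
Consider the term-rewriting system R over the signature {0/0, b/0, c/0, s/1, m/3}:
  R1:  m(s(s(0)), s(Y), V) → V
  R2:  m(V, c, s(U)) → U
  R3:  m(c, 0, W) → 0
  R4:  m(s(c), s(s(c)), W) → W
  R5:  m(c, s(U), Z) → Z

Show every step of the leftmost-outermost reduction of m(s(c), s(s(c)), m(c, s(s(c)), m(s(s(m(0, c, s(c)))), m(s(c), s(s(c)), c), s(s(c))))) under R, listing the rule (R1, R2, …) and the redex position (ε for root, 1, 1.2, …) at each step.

s(c)

1. m(s(c), s(s(c)), m(c, s(s(c)), m(s(s(m(0, c, s(c)))), m(s(c), s(s(c)), c), s(s(c)))))  →  m(c, s(s(c)), m(s(s(m(0, c, s(c)))), m(s(c), s(s(c)), c), s(s(c))))   [R4 at ε]
2. m(c, s(s(c)), m(s(s(m(0, c, s(c)))), m(s(c), s(s(c)), c), s(s(c))))  →  m(s(s(m(0, c, s(c)))), m(s(c), s(s(c)), c), s(s(c)))   [R5 at ε]
3. m(s(s(m(0, c, s(c)))), m(s(c), s(s(c)), c), s(s(c)))  →  m(s(s(c)), m(s(c), s(s(c)), c), s(s(c)))   [R2 at 1.1.1]
4. m(s(s(c)), m(s(c), s(s(c)), c), s(s(c)))  →  m(s(s(c)), c, s(s(c)))   [R4 at 2]
5. m(s(s(c)), c, s(s(c)))  →  s(c)   [R2 at ε]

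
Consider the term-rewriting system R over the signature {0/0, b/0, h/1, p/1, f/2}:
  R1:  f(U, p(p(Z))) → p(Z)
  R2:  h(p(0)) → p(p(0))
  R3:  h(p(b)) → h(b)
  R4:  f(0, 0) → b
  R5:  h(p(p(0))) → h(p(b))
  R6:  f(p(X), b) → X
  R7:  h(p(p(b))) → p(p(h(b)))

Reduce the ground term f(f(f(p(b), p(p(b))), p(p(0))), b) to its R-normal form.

1. f(f(f(p(b), p(p(b))), p(p(0))), b)  →  f(p(0), b)   [R1 at 1]
2. f(p(0), b)  →  0   [R6 at ε]

0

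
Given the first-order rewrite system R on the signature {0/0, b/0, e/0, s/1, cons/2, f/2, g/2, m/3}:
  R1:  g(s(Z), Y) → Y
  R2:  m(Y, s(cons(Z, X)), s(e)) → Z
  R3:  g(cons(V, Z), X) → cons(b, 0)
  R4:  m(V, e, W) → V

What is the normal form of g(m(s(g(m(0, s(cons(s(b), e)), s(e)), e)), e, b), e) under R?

e

1. g(m(s(g(m(0, s(cons(s(b), e)), s(e)), e)), e, b), e)  →  g(s(g(m(0, s(cons(s(b), e)), s(e)), e)), e)   [R4 at 1]
2. g(s(g(m(0, s(cons(s(b), e)), s(e)), e)), e)  →  e   [R1 at ε]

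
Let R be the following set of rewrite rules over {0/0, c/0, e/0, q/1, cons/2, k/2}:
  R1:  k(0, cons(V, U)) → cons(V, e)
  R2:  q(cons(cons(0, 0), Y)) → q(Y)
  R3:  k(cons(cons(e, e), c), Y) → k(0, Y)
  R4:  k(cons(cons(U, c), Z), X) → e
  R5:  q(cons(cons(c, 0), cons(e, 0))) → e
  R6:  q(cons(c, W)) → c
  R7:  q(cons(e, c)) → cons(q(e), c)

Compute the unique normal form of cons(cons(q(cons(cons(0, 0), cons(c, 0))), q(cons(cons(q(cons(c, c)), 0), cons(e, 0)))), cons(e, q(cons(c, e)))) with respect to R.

cons(cons(c, e), cons(e, c))

1. cons(cons(q(cons(cons(0, 0), cons(c, 0))), q(cons(cons(q(cons(c, c)), 0), cons(e, 0)))), cons(e, q(cons(c, e))))  →  cons(cons(q(cons(c, 0)), q(cons(cons(q(cons(c, c)), 0), cons(e, 0)))), cons(e, q(cons(c, e))))   [R2 at 1.1]
2. cons(cons(q(cons(c, 0)), q(cons(cons(q(cons(c, c)), 0), cons(e, 0)))), cons(e, q(cons(c, e))))  →  cons(cons(c, q(cons(cons(q(cons(c, c)), 0), cons(e, 0)))), cons(e, q(cons(c, e))))   [R6 at 1.1]
3. cons(cons(c, q(cons(cons(q(cons(c, c)), 0), cons(e, 0)))), cons(e, q(cons(c, e))))  →  cons(cons(c, q(cons(cons(c, 0), cons(e, 0)))), cons(e, q(cons(c, e))))   [R6 at 1.2.1.1.1]
4. cons(cons(c, q(cons(cons(c, 0), cons(e, 0)))), cons(e, q(cons(c, e))))  →  cons(cons(c, e), cons(e, q(cons(c, e))))   [R5 at 1.2]
5. cons(cons(c, e), cons(e, q(cons(c, e))))  →  cons(cons(c, e), cons(e, c))   [R6 at 2.2]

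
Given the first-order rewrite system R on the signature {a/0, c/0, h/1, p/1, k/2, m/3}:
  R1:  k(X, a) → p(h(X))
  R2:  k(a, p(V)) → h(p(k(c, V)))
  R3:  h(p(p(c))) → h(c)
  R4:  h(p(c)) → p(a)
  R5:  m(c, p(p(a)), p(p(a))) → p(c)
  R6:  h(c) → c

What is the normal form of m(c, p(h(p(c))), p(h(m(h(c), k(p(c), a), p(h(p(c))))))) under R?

1. m(c, p(h(p(c))), p(h(m(h(c), k(p(c), a), p(h(p(c)))))))  →  m(c, p(p(a)), p(h(m(h(c), k(p(c), a), p(h(p(c)))))))   [R4 at 2.1]
2. m(c, p(p(a)), p(h(m(h(c), k(p(c), a), p(h(p(c)))))))  →  m(c, p(p(a)), p(h(m(c, k(p(c), a), p(h(p(c)))))))   [R6 at 3.1.1.1]
3. m(c, p(p(a)), p(h(m(c, k(p(c), a), p(h(p(c)))))))  →  m(c, p(p(a)), p(h(m(c, p(h(p(c))), p(h(p(c)))))))   [R1 at 3.1.1.2]
4. m(c, p(p(a)), p(h(m(c, p(h(p(c))), p(h(p(c)))))))  →  m(c, p(p(a)), p(h(m(c, p(p(a)), p(h(p(c)))))))   [R4 at 3.1.1.2.1]
5. m(c, p(p(a)), p(h(m(c, p(p(a)), p(h(p(c)))))))  →  m(c, p(p(a)), p(h(m(c, p(p(a)), p(p(a))))))   [R4 at 3.1.1.3.1]
6. m(c, p(p(a)), p(h(m(c, p(p(a)), p(p(a))))))  →  m(c, p(p(a)), p(h(p(c))))   [R5 at 3.1.1]
7. m(c, p(p(a)), p(h(p(c))))  →  m(c, p(p(a)), p(p(a)))   [R4 at 3.1]
8. m(c, p(p(a)), p(p(a)))  →  p(c)   [R5 at ε]

p(c)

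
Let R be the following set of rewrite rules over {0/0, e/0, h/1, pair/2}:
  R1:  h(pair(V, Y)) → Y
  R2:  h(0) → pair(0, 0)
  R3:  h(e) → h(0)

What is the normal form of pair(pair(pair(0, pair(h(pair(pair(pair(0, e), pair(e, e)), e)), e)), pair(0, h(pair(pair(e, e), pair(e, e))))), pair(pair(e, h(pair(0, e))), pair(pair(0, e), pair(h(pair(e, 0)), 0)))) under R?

pair(pair(pair(0, pair(e, e)), pair(0, pair(e, e))), pair(pair(e, e), pair(pair(0, e), pair(0, 0))))

1. pair(pair(pair(0, pair(h(pair(pair(pair(0, e), pair(e, e)), e)), e)), pair(0, h(pair(pair(e, e), pair(e, e))))), pair(pair(e, h(pair(0, e))), pair(pair(0, e), pair(h(pair(e, 0)), 0))))  →  pair(pair(pair(0, pair(e, e)), pair(0, h(pair(pair(e, e), pair(e, e))))), pair(pair(e, h(pair(0, e))), pair(pair(0, e), pair(h(pair(e, 0)), 0))))   [R1 at 1.1.2.1]
2. pair(pair(pair(0, pair(e, e)), pair(0, h(pair(pair(e, e), pair(e, e))))), pair(pair(e, h(pair(0, e))), pair(pair(0, e), pair(h(pair(e, 0)), 0))))  →  pair(pair(pair(0, pair(e, e)), pair(0, pair(e, e))), pair(pair(e, h(pair(0, e))), pair(pair(0, e), pair(h(pair(e, 0)), 0))))   [R1 at 1.2.2]
3. pair(pair(pair(0, pair(e, e)), pair(0, pair(e, e))), pair(pair(e, h(pair(0, e))), pair(pair(0, e), pair(h(pair(e, 0)), 0))))  →  pair(pair(pair(0, pair(e, e)), pair(0, pair(e, e))), pair(pair(e, e), pair(pair(0, e), pair(h(pair(e, 0)), 0))))   [R1 at 2.1.2]
4. pair(pair(pair(0, pair(e, e)), pair(0, pair(e, e))), pair(pair(e, e), pair(pair(0, e), pair(h(pair(e, 0)), 0))))  →  pair(pair(pair(0, pair(e, e)), pair(0, pair(e, e))), pair(pair(e, e), pair(pair(0, e), pair(0, 0))))   [R1 at 2.2.2.1]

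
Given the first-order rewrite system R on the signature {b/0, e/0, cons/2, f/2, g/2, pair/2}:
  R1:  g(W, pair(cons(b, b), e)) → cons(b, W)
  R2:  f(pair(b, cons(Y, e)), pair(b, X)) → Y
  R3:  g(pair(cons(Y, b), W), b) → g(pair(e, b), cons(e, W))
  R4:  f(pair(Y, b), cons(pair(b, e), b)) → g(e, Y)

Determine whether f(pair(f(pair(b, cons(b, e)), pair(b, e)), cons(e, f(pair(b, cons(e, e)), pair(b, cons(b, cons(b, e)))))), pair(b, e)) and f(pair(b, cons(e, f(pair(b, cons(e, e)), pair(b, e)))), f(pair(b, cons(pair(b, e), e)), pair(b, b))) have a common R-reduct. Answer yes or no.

Reduce t₁ = f(pair(f(pair(b, cons(b, e)), pair(b, e)), cons(e, f(pair(b, cons(e, e)), pair(b, cons(b, cons(b, e)))))), pair(b, e)):
1. f(pair(f(pair(b, cons(b, e)), pair(b, e)), cons(e, f(pair(b, cons(e, e)), pair(b, cons(b, cons(b, e)))))), pair(b, e))  →  f(pair(b, cons(e, f(pair(b, cons(e, e)), pair(b, cons(b, cons(b, e)))))), pair(b, e))   [R2 at 1.1]
2. f(pair(b, cons(e, f(pair(b, cons(e, e)), pair(b, cons(b, cons(b, e)))))), pair(b, e))  →  f(pair(b, cons(e, e)), pair(b, e))   [R2 at 1.2.2]
3. f(pair(b, cons(e, e)), pair(b, e))  →  e   [R2 at ε]

Reduce t₂ = f(pair(b, cons(e, f(pair(b, cons(e, e)), pair(b, e)))), f(pair(b, cons(pair(b, e), e)), pair(b, b))):
1. f(pair(b, cons(e, f(pair(b, cons(e, e)), pair(b, e)))), f(pair(b, cons(pair(b, e), e)), pair(b, b)))  →  f(pair(b, cons(e, e)), f(pair(b, cons(pair(b, e), e)), pair(b, b)))   [R2 at 1.2.2]
2. f(pair(b, cons(e, e)), f(pair(b, cons(pair(b, e), e)), pair(b, b)))  →  f(pair(b, cons(e, e)), pair(b, e))   [R2 at 2]
3. f(pair(b, cons(e, e)), pair(b, e))  →  e   [R2 at ε]

yes — NF(t₁) = e, NF(t₂) = e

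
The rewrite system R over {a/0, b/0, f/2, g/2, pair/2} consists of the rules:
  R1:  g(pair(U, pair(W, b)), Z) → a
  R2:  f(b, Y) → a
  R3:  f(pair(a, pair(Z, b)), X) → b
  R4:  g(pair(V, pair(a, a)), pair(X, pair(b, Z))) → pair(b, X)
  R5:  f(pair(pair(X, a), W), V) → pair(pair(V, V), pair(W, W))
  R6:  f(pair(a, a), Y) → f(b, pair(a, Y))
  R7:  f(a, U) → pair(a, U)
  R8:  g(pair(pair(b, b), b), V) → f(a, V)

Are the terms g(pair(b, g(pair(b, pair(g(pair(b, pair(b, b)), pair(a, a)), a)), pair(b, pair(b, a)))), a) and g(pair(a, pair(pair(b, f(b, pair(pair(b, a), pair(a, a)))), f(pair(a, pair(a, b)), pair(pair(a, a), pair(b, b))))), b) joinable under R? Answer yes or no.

Reduce t₁ = g(pair(b, g(pair(b, pair(g(pair(b, pair(b, b)), pair(a, a)), a)), pair(b, pair(b, a)))), a):
1. g(pair(b, g(pair(b, pair(g(pair(b, pair(b, b)), pair(a, a)), a)), pair(b, pair(b, a)))), a)  →  g(pair(b, g(pair(b, pair(a, a)), pair(b, pair(b, a)))), a)   [R1 at 1.2.1.2.1]
2. g(pair(b, g(pair(b, pair(a, a)), pair(b, pair(b, a)))), a)  →  g(pair(b, pair(b, b)), a)   [R4 at 1.2]
3. g(pair(b, pair(b, b)), a)  →  a   [R1 at ε]

Reduce t₂ = g(pair(a, pair(pair(b, f(b, pair(pair(b, a), pair(a, a)))), f(pair(a, pair(a, b)), pair(pair(a, a), pair(b, b))))), b):
1. g(pair(a, pair(pair(b, f(b, pair(pair(b, a), pair(a, a)))), f(pair(a, pair(a, b)), pair(pair(a, a), pair(b, b))))), b)  →  g(pair(a, pair(pair(b, a), f(pair(a, pair(a, b)), pair(pair(a, a), pair(b, b))))), b)   [R2 at 1.2.1.2]
2. g(pair(a, pair(pair(b, a), f(pair(a, pair(a, b)), pair(pair(a, a), pair(b, b))))), b)  →  g(pair(a, pair(pair(b, a), b)), b)   [R3 at 1.2.2]
3. g(pair(a, pair(pair(b, a), b)), b)  →  a   [R1 at ε]

yes — NF(t₁) = a, NF(t₂) = a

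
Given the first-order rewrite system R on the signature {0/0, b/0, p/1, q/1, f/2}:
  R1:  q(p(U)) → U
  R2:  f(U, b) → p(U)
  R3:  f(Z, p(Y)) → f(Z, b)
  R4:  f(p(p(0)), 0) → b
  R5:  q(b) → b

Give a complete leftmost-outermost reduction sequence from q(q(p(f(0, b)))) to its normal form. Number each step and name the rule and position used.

1. q(q(p(f(0, b))))  →  q(f(0, b))   [R1 at 1]
2. q(f(0, b))  →  q(p(0))   [R2 at 1]
3. q(p(0))  →  0   [R1 at ε]

0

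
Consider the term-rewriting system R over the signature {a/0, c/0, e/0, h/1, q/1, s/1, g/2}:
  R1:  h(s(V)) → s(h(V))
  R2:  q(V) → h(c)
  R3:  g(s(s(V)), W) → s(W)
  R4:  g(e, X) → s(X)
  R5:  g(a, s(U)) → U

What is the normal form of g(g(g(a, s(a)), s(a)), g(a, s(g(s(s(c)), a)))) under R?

a

1. g(g(g(a, s(a)), s(a)), g(a, s(g(s(s(c)), a))))  →  g(g(a, s(a)), g(a, s(g(s(s(c)), a))))   [R5 at 1.1]
2. g(g(a, s(a)), g(a, s(g(s(s(c)), a))))  →  g(a, g(a, s(g(s(s(c)), a))))   [R5 at 1]
3. g(a, g(a, s(g(s(s(c)), a))))  →  g(a, g(s(s(c)), a))   [R5 at 2]
4. g(a, g(s(s(c)), a))  →  g(a, s(a))   [R3 at 2]
5. g(a, s(a))  →  a   [R5 at ε]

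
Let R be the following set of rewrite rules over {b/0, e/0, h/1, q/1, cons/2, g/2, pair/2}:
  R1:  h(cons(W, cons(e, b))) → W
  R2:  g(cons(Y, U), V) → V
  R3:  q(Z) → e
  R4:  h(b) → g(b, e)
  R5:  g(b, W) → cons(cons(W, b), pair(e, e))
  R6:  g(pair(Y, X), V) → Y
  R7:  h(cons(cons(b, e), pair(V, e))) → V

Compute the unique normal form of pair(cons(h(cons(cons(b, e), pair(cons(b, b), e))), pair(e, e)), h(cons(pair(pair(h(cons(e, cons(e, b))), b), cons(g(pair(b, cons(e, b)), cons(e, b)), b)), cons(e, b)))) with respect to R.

1. pair(cons(h(cons(cons(b, e), pair(cons(b, b), e))), pair(e, e)), h(cons(pair(pair(h(cons(e, cons(e, b))), b), cons(g(pair(b, cons(e, b)), cons(e, b)), b)), cons(e, b))))  →  pair(cons(cons(b, b), pair(e, e)), h(cons(pair(pair(h(cons(e, cons(e, b))), b), cons(g(pair(b, cons(e, b)), cons(e, b)), b)), cons(e, b))))   [R7 at 1.1]
2. pair(cons(cons(b, b), pair(e, e)), h(cons(pair(pair(h(cons(e, cons(e, b))), b), cons(g(pair(b, cons(e, b)), cons(e, b)), b)), cons(e, b))))  →  pair(cons(cons(b, b), pair(e, e)), pair(pair(h(cons(e, cons(e, b))), b), cons(g(pair(b, cons(e, b)), cons(e, b)), b)))   [R1 at 2]
3. pair(cons(cons(b, b), pair(e, e)), pair(pair(h(cons(e, cons(e, b))), b), cons(g(pair(b, cons(e, b)), cons(e, b)), b)))  →  pair(cons(cons(b, b), pair(e, e)), pair(pair(e, b), cons(g(pair(b, cons(e, b)), cons(e, b)), b)))   [R1 at 2.1.1]
4. pair(cons(cons(b, b), pair(e, e)), pair(pair(e, b), cons(g(pair(b, cons(e, b)), cons(e, b)), b)))  →  pair(cons(cons(b, b), pair(e, e)), pair(pair(e, b), cons(b, b)))   [R6 at 2.2.1]

pair(cons(cons(b, b), pair(e, e)), pair(pair(e, b), cons(b, b)))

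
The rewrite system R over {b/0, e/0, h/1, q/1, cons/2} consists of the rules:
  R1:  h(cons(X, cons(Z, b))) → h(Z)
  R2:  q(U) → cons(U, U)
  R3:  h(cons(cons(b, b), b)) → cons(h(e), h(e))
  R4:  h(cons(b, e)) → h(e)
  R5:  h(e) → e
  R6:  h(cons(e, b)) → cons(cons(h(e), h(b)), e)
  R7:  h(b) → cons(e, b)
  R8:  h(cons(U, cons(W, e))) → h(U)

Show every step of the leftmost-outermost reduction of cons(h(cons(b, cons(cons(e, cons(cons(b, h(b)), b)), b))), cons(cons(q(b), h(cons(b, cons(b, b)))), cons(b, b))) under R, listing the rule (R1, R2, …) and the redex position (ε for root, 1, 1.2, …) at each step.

cons(e, cons(cons(cons(b, b), cons(e, b)), cons(b, b)))

1. cons(h(cons(b, cons(cons(e, cons(cons(b, h(b)), b)), b))), cons(cons(q(b), h(cons(b, cons(b, b)))), cons(b, b)))  →  cons(h(cons(e, cons(cons(b, h(b)), b))), cons(cons(q(b), h(cons(b, cons(b, b)))), cons(b, b)))   [R1 at 1]
2. cons(h(cons(e, cons(cons(b, h(b)), b))), cons(cons(q(b), h(cons(b, cons(b, b)))), cons(b, b)))  →  cons(h(cons(b, h(b))), cons(cons(q(b), h(cons(b, cons(b, b)))), cons(b, b)))   [R1 at 1]
3. cons(h(cons(b, h(b))), cons(cons(q(b), h(cons(b, cons(b, b)))), cons(b, b)))  →  cons(h(cons(b, cons(e, b))), cons(cons(q(b), h(cons(b, cons(b, b)))), cons(b, b)))   [R7 at 1.1.2]
4. cons(h(cons(b, cons(e, b))), cons(cons(q(b), h(cons(b, cons(b, b)))), cons(b, b)))  →  cons(h(e), cons(cons(q(b), h(cons(b, cons(b, b)))), cons(b, b)))   [R1 at 1]
5. cons(h(e), cons(cons(q(b), h(cons(b, cons(b, b)))), cons(b, b)))  →  cons(e, cons(cons(q(b), h(cons(b, cons(b, b)))), cons(b, b)))   [R5 at 1]
6. cons(e, cons(cons(q(b), h(cons(b, cons(b, b)))), cons(b, b)))  →  cons(e, cons(cons(cons(b, b), h(cons(b, cons(b, b)))), cons(b, b)))   [R2 at 2.1.1]
7. cons(e, cons(cons(cons(b, b), h(cons(b, cons(b, b)))), cons(b, b)))  →  cons(e, cons(cons(cons(b, b), h(b)), cons(b, b)))   [R1 at 2.1.2]
8. cons(e, cons(cons(cons(b, b), h(b)), cons(b, b)))  →  cons(e, cons(cons(cons(b, b), cons(e, b)), cons(b, b)))   [R7 at 2.1.2]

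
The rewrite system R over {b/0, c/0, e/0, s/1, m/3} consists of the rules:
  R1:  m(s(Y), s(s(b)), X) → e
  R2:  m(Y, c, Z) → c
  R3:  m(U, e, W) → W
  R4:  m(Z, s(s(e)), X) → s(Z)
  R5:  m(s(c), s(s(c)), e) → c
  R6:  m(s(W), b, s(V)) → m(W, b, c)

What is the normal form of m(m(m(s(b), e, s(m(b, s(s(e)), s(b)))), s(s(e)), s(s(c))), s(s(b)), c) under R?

e

1. m(m(m(s(b), e, s(m(b, s(s(e)), s(b)))), s(s(e)), s(s(c))), s(s(b)), c)  →  m(s(m(s(b), e, s(m(b, s(s(e)), s(b))))), s(s(b)), c)   [R4 at 1]
2. m(s(m(s(b), e, s(m(b, s(s(e)), s(b))))), s(s(b)), c)  →  e   [R1 at ε]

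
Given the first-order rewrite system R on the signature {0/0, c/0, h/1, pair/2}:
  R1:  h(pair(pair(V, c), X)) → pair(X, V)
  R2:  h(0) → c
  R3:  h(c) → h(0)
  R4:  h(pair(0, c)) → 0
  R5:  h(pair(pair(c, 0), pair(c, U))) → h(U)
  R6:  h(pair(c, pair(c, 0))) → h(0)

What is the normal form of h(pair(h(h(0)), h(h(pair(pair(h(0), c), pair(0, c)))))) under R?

1. h(pair(h(h(0)), h(h(pair(pair(h(0), c), pair(0, c))))))  →  h(pair(h(c), h(h(pair(pair(h(0), c), pair(0, c))))))   [R2 at 1.1.1]
2. h(pair(h(c), h(h(pair(pair(h(0), c), pair(0, c))))))  →  h(pair(h(0), h(h(pair(pair(h(0), c), pair(0, c))))))   [R3 at 1.1]
3. h(pair(h(0), h(h(pair(pair(h(0), c), pair(0, c))))))  →  h(pair(c, h(h(pair(pair(h(0), c), pair(0, c))))))   [R2 at 1.1]
4. h(pair(c, h(h(pair(pair(h(0), c), pair(0, c))))))  →  h(pair(c, h(pair(pair(0, c), h(0)))))   [R1 at 1.2.1]
5. h(pair(c, h(pair(pair(0, c), h(0)))))  →  h(pair(c, pair(h(0), 0)))   [R1 at 1.2]
6. h(pair(c, pair(h(0), 0)))  →  h(pair(c, pair(c, 0)))   [R2 at 1.2.1]
7. h(pair(c, pair(c, 0)))  →  h(0)   [R6 at ε]
8. h(0)  →  c   [R2 at ε]

c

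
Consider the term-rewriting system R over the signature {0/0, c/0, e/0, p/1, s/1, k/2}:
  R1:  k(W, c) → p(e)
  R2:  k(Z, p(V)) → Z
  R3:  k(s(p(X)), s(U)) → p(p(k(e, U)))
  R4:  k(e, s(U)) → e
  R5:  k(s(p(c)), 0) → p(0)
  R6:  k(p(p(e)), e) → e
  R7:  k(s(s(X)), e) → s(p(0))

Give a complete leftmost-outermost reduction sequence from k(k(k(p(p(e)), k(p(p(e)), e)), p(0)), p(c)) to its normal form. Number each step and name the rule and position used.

1. k(k(k(p(p(e)), k(p(p(e)), e)), p(0)), p(c))  →  k(k(p(p(e)), k(p(p(e)), e)), p(0))   [R2 at ε]
2. k(k(p(p(e)), k(p(p(e)), e)), p(0))  →  k(p(p(e)), k(p(p(e)), e))   [R2 at ε]
3. k(p(p(e)), k(p(p(e)), e))  →  k(p(p(e)), e)   [R6 at 2]
4. k(p(p(e)), e)  →  e   [R6 at ε]

e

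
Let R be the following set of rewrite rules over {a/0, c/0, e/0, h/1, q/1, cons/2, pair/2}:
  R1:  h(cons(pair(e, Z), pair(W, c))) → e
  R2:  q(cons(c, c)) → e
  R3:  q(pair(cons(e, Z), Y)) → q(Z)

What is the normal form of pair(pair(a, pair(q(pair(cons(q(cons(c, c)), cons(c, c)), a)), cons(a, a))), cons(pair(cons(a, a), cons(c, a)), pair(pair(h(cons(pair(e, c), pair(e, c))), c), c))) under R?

pair(pair(a, pair(e, cons(a, a))), cons(pair(cons(a, a), cons(c, a)), pair(pair(e, c), c)))

1. pair(pair(a, pair(q(pair(cons(q(cons(c, c)), cons(c, c)), a)), cons(a, a))), cons(pair(cons(a, a), cons(c, a)), pair(pair(h(cons(pair(e, c), pair(e, c))), c), c)))  →  pair(pair(a, pair(q(pair(cons(e, cons(c, c)), a)), cons(a, a))), cons(pair(cons(a, a), cons(c, a)), pair(pair(h(cons(pair(e, c), pair(e, c))), c), c)))   [R2 at 1.2.1.1.1.1]
2. pair(pair(a, pair(q(pair(cons(e, cons(c, c)), a)), cons(a, a))), cons(pair(cons(a, a), cons(c, a)), pair(pair(h(cons(pair(e, c), pair(e, c))), c), c)))  →  pair(pair(a, pair(q(cons(c, c)), cons(a, a))), cons(pair(cons(a, a), cons(c, a)), pair(pair(h(cons(pair(e, c), pair(e, c))), c), c)))   [R3 at 1.2.1]
3. pair(pair(a, pair(q(cons(c, c)), cons(a, a))), cons(pair(cons(a, a), cons(c, a)), pair(pair(h(cons(pair(e, c), pair(e, c))), c), c)))  →  pair(pair(a, pair(e, cons(a, a))), cons(pair(cons(a, a), cons(c, a)), pair(pair(h(cons(pair(e, c), pair(e, c))), c), c)))   [R2 at 1.2.1]
4. pair(pair(a, pair(e, cons(a, a))), cons(pair(cons(a, a), cons(c, a)), pair(pair(h(cons(pair(e, c), pair(e, c))), c), c)))  →  pair(pair(a, pair(e, cons(a, a))), cons(pair(cons(a, a), cons(c, a)), pair(pair(e, c), c)))   [R1 at 2.2.1.1]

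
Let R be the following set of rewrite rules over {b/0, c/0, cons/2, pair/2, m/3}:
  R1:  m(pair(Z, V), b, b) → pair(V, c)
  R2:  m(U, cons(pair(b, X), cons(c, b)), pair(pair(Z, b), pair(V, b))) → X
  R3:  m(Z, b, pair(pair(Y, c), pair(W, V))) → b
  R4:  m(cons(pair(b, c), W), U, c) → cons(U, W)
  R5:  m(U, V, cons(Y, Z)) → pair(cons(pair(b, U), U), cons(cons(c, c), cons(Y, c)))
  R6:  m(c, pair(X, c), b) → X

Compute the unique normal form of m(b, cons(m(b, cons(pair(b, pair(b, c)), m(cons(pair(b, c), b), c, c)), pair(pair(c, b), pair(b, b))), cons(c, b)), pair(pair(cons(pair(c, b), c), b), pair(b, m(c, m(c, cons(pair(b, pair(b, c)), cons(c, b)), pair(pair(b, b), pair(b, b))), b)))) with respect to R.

c

1. m(b, cons(m(b, cons(pair(b, pair(b, c)), m(cons(pair(b, c), b), c, c)), pair(pair(c, b), pair(b, b))), cons(c, b)), pair(pair(cons(pair(c, b), c), b), pair(b, m(c, m(c, cons(pair(b, pair(b, c)), cons(c, b)), pair(pair(b, b), pair(b, b))), b))))  →  m(b, cons(m(b, cons(pair(b, pair(b, c)), cons(c, b)), pair(pair(c, b), pair(b, b))), cons(c, b)), pair(pair(cons(pair(c, b), c), b), pair(b, m(c, m(c, cons(pair(b, pair(b, c)), cons(c, b)), pair(pair(b, b), pair(b, b))), b))))   [R4 at 2.1.2.2]
2. m(b, cons(m(b, cons(pair(b, pair(b, c)), cons(c, b)), pair(pair(c, b), pair(b, b))), cons(c, b)), pair(pair(cons(pair(c, b), c), b), pair(b, m(c, m(c, cons(pair(b, pair(b, c)), cons(c, b)), pair(pair(b, b), pair(b, b))), b))))  →  m(b, cons(pair(b, c), cons(c, b)), pair(pair(cons(pair(c, b), c), b), pair(b, m(c, m(c, cons(pair(b, pair(b, c)), cons(c, b)), pair(pair(b, b), pair(b, b))), b))))   [R2 at 2.1]
3. m(b, cons(pair(b, c), cons(c, b)), pair(pair(cons(pair(c, b), c), b), pair(b, m(c, m(c, cons(pair(b, pair(b, c)), cons(c, b)), pair(pair(b, b), pair(b, b))), b))))  →  m(b, cons(pair(b, c), cons(c, b)), pair(pair(cons(pair(c, b), c), b), pair(b, m(c, pair(b, c), b))))   [R2 at 3.2.2.2]
4. m(b, cons(pair(b, c), cons(c, b)), pair(pair(cons(pair(c, b), c), b), pair(b, m(c, pair(b, c), b))))  →  m(b, cons(pair(b, c), cons(c, b)), pair(pair(cons(pair(c, b), c), b), pair(b, b)))   [R6 at 3.2.2]
5. m(b, cons(pair(b, c), cons(c, b)), pair(pair(cons(pair(c, b), c), b), pair(b, b)))  →  c   [R2 at ε]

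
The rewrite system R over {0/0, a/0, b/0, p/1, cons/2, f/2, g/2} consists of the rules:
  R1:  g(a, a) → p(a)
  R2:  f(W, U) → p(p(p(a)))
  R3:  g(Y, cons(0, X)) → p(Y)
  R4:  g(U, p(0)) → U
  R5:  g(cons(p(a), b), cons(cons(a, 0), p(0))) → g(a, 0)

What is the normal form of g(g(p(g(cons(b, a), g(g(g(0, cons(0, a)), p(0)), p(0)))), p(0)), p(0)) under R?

p(cons(b, a))

1. g(g(p(g(cons(b, a), g(g(g(0, cons(0, a)), p(0)), p(0)))), p(0)), p(0))  →  g(p(g(cons(b, a), g(g(g(0, cons(0, a)), p(0)), p(0)))), p(0))   [R4 at ε]
2. g(p(g(cons(b, a), g(g(g(0, cons(0, a)), p(0)), p(0)))), p(0))  →  p(g(cons(b, a), g(g(g(0, cons(0, a)), p(0)), p(0))))   [R4 at ε]
3. p(g(cons(b, a), g(g(g(0, cons(0, a)), p(0)), p(0))))  →  p(g(cons(b, a), g(g(0, cons(0, a)), p(0))))   [R4 at 1.2]
4. p(g(cons(b, a), g(g(0, cons(0, a)), p(0))))  →  p(g(cons(b, a), g(0, cons(0, a))))   [R4 at 1.2]
5. p(g(cons(b, a), g(0, cons(0, a))))  →  p(g(cons(b, a), p(0)))   [R3 at 1.2]
6. p(g(cons(b, a), p(0)))  →  p(cons(b, a))   [R4 at 1]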